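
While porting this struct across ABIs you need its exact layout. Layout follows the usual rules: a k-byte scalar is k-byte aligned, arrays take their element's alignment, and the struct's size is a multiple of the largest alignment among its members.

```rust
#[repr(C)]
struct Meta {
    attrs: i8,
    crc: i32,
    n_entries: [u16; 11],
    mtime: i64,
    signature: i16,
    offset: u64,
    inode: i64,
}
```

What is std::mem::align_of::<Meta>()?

member alignments: attrs=1, crc=4, n_entries=2, mtime=8, signature=2, offset=8, inode=8
max = 8

8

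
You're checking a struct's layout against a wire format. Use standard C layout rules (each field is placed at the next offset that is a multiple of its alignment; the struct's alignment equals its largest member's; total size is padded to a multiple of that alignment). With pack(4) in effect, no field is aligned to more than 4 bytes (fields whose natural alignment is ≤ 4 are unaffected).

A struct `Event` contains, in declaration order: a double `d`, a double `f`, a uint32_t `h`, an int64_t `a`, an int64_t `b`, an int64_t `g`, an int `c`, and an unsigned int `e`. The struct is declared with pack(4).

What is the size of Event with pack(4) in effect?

52

d at 0 (size 8, align 4) → ends 8
f at 8 (size 8, align 4) → ends 16
h at 16 (size 4, align 4) → ends 20
a at 20 (size 8, align 4) → ends 28
b at 28 (size 8, align 4) → ends 36
g at 36 (size 8, align 4) → ends 44
c at 44 (size 4, align 4) → ends 48
e at 48 (size 4, align 4) → ends 52
total 52 bytes, alignment 4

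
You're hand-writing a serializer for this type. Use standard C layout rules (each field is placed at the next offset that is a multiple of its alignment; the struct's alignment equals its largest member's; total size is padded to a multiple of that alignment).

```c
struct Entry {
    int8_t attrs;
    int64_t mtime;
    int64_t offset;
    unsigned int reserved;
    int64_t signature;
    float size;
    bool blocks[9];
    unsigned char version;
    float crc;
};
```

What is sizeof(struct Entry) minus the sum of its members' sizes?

attrs at 0 (size 1, align 1) → ends 1
pad 7 to align 8 for mtime
mtime at 8 (size 8, align 8) → ends 16
offset at 16 (size 8, align 8) → ends 24
reserved at 24 (size 4, align 4) → ends 28
pad 4 to align 8 for signature
signature at 32 (size 8, align 8) → ends 40
size at 40 (size 4, align 4) → ends 44
blocks at 44 (size 9, align 1) → ends 53
version at 53 (size 1, align 1) → ends 54
pad 2 to align 4 for crc
crc at 56 (size 4, align 4) → ends 60
tail pad 4 to reach multiple of 8
total 64 bytes, alignment 8
data bytes 47, size 64 → padding 17

17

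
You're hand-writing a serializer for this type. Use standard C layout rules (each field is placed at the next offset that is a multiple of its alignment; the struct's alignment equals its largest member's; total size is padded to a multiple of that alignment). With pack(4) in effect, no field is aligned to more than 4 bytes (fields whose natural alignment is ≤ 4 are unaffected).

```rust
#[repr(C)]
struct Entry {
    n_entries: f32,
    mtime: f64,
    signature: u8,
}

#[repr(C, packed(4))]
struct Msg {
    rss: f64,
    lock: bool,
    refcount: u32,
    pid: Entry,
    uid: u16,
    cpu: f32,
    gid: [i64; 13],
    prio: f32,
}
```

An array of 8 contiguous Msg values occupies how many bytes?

Entry: @0: n_entries [4B, align 4] → 4; +4 pad (align 8); @8: mtime [8B, align 8] → 16; @16: signature [1B, align 1] → 17; +7 tail pad (align 8); size 24, align 8
@0: rss [8B, align 4] → 8
@8: lock [1B, align 1] → 9
+3 pad (align 4)
@12: refcount [4B, align 4] → 16
@16: pid [24B, align 4] → 40
@40: uid [2B, align 2] → 42
+2 pad (align 4)
@44: cpu [4B, align 4] → 48
@48: gid [104B, align 4] → 152
@152: prio [4B, align 4] → 156
size 156, align 4
array of 8: 8 × 156 = 1248

1248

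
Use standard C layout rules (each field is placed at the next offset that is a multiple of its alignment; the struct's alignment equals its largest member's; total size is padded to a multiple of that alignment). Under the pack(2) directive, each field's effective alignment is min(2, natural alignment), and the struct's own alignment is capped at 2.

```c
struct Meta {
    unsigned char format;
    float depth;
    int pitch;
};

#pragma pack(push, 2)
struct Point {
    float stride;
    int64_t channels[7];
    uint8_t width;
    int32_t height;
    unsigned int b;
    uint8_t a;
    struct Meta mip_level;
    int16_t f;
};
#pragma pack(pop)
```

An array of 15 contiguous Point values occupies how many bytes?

1290

Meta: 0..1  format  (1B, 1-aligned); 1..4  -- padding (3B); 4..8  depth  (4B, 4-aligned); 8..12  pitch  (4B, 4-aligned); sizeof = 12, alignof = 4
0..4  stride  (4B, 2-aligned)
4..60  channels  (56B, 2-aligned)
60..61  width  (1B, 1-aligned)
61..62  -- padding (1B)
62..66  height  (4B, 2-aligned)
66..70  b  (4B, 2-aligned)
70..71  a  (1B, 1-aligned)
71..72  -- padding (1B)
72..84  mip_level  (12B, 2-aligned)
84..86  f  (2B, 2-aligned)
sizeof = 86, alignof = 2
array of 15: 15 × 86 = 1290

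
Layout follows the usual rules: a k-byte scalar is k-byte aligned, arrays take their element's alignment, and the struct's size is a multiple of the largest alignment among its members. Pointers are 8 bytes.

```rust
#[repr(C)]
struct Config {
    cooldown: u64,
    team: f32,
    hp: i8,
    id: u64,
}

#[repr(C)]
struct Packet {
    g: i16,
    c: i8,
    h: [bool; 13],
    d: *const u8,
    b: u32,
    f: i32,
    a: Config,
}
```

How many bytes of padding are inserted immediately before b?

Config: @0: cooldown [8B, align 8] → 8; @8: team [4B, align 4] → 12; @12: hp [1B, align 1] → 13; +3 pad (align 8); @16: id [8B, align 8] → 24; size 24, align 8
@0: g [2B, align 2] → 2
@2: c [1B, align 1] → 3
@3: h [13B, align 1] → 16
@16: d [8B, align 8] → 24
@24: b [4B, align 4] → 28

0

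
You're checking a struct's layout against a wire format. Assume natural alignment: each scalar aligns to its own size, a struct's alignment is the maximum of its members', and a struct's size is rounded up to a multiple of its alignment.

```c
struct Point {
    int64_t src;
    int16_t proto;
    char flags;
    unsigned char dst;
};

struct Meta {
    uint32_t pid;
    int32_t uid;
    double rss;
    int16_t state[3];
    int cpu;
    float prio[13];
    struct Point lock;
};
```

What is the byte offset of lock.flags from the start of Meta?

Point: src at 0 (size 8, align 8) → ends 8; proto at 8 (size 2, align 2) → ends 10; flags at 10 (size 1, align 1) → ends 11; dst at 11 (size 1, align 1) → ends 12; tail pad 4 to reach multiple of 8; total 16 bytes, alignment 8
pid at 0 (size 4, align 4) → ends 4
uid at 4 (size 4, align 4) → ends 8
rss at 8 (size 8, align 8) → ends 16
state at 16 (size 6, align 2) → ends 22
pad 2 to align 4 for cpu
cpu at 24 (size 4, align 4) → ends 28
prio at 28 (size 52, align 4) → ends 80
lock at 80 (size 16, align 8) → ends 96
within Point: flags at 10
80 + 10 = 90

90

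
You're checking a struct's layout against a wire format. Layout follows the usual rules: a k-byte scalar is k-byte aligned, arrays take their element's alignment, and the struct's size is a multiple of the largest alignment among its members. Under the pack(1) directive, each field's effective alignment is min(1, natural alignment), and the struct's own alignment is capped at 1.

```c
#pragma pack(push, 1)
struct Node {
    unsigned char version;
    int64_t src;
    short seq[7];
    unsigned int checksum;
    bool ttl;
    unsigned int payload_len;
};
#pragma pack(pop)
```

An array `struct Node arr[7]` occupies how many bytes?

224

0..1  version  (1B, 1-aligned)
1..9  src  (8B, 1-aligned)
9..23  seq  (14B, 1-aligned)
23..27  checksum  (4B, 1-aligned)
27..28  ttl  (1B, 1-aligned)
28..32  payload_len  (4B, 1-aligned)
sizeof = 32, alignof = 1
array of 7: 7 × 32 = 224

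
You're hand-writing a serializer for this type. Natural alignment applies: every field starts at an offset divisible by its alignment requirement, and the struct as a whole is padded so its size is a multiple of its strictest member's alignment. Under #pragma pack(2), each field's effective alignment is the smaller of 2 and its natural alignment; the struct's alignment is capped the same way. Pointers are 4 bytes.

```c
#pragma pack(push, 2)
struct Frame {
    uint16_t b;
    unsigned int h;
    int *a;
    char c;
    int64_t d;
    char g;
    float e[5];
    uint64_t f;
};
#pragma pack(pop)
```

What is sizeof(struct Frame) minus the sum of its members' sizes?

2

0..2  b  (2B, 2-aligned)
2..6  h  (4B, 2-aligned)
6..10  a  (4B, 2-aligned)
10..11  c  (1B, 1-aligned)
11..12  -- padding (1B)
12..20  d  (8B, 2-aligned)
20..21  g  (1B, 1-aligned)
21..22  -- padding (1B)
22..42  e  (20B, 2-aligned)
42..50  f  (8B, 2-aligned)
sizeof = 50, alignof = 2
data bytes 48, size 50 → padding 2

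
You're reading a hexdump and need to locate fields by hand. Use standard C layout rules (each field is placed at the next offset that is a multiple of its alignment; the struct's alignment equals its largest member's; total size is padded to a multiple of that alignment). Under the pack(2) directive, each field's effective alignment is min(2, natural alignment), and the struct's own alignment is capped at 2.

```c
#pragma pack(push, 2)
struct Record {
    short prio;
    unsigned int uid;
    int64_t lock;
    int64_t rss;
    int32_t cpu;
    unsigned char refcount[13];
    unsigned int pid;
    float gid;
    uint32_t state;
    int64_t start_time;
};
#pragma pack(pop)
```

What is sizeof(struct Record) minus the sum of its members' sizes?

prio at 0 (size 2, align 2) → ends 2
uid at 2 (size 4, align 2) → ends 6
lock at 6 (size 8, align 2) → ends 14
rss at 14 (size 8, align 2) → ends 22
cpu at 22 (size 4, align 2) → ends 26
refcount at 26 (size 13, align 1) → ends 39
pad 1 to align 2 for pid
pid at 40 (size 4, align 2) → ends 44
gid at 44 (size 4, align 2) → ends 48
state at 48 (size 4, align 2) → ends 52
start_time at 52 (size 8, align 2) → ends 60
total 60 bytes, alignment 2
data bytes 59, size 60 → padding 1

1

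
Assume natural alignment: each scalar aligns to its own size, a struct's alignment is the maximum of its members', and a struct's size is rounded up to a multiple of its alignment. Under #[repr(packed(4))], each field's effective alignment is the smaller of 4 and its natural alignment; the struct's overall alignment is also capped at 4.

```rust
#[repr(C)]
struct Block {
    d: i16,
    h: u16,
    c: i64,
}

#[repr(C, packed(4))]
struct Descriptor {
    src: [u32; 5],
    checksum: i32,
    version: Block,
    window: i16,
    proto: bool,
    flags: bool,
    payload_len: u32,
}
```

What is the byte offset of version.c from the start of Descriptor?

Block: @0: d [2B, align 2] → 2; @2: h [2B, align 2] → 4; +4 pad (align 8); @8: c [8B, align 8] → 16; size 16, align 8
@0: src [20B, align 4] → 20
@20: checksum [4B, align 4] → 24
@24: version [16B, align 4] → 40
within Block: c at 8
24 + 8 = 32

32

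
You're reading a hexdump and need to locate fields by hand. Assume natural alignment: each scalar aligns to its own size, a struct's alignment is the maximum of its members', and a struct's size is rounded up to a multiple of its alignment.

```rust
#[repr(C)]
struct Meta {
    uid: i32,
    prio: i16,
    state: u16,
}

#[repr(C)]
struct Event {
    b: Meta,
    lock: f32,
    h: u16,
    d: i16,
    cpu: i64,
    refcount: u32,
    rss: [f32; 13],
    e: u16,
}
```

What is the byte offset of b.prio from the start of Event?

4

Meta: uid at 0 (size 4, align 4) → ends 4; prio at 4 (size 2, align 2) → ends 6; state at 6 (size 2, align 2) → ends 8; total 8 bytes, alignment 4
b at 0 (size 8, align 4) → ends 8
within Meta: prio at 4
0 + 4 = 4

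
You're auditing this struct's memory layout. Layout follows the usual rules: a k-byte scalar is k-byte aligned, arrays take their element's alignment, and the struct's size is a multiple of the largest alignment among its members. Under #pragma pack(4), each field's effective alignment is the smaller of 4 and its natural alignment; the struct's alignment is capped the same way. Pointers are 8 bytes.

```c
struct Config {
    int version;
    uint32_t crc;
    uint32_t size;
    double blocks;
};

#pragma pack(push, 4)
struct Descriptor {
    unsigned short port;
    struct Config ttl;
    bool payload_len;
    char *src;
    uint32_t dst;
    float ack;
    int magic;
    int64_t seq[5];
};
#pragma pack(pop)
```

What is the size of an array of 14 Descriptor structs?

Config: version at 0 (size 4, align 4) → ends 4; crc at 4 (size 4, align 4) → ends 8; size at 8 (size 4, align 4) → ends 12; pad 4 to align 8 for blocks; blocks at 16 (size 8, align 8) → ends 24; total 24 bytes, alignment 8
port at 0 (size 2, align 2) → ends 2
pad 2 to align 4 for ttl
ttl at 4 (size 24, align 4) → ends 28
payload_len at 28 (size 1, align 1) → ends 29
pad 3 to align 4 for src
src at 32 (size 8, align 4) → ends 40
dst at 40 (size 4, align 4) → ends 44
ack at 44 (size 4, align 4) → ends 48
magic at 48 (size 4, align 4) → ends 52
seq at 52 (size 40, align 4) → ends 92
total 92 bytes, alignment 4
array of 14: 14 × 92 = 1288

1288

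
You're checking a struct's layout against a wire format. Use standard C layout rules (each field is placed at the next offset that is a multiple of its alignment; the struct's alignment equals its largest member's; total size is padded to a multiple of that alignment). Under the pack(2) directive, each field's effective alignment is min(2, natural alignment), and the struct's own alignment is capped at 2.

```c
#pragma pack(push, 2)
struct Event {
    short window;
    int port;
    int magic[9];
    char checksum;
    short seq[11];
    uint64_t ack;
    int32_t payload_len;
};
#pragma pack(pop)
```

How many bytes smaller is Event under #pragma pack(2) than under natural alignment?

natural layout:
  0..2  window  (2B, 2-aligned)
  2..4  -- padding (2B)
  4..8  port  (4B, 4-aligned)
  8..44  magic  (36B, 4-aligned)
  44..45  checksum  (1B, 1-aligned)
  45..46  -- padding (1B)
  46..68  seq  (22B, 2-aligned)
  68..72  -- padding (4B)
  72..80  ack  (8B, 8-aligned)
  80..84  payload_len  (4B, 4-aligned)
  84..88  -- tail padding (4B)
  sizeof = 88, alignof = 8
packed(2) layout:
  0..2  window  (2B, 2-aligned)
  2..6  port  (4B, 2-aligned)
  6..42  magic  (36B, 2-aligned)
  42..43  checksum  (1B, 1-aligned)
  43..44  -- padding (1B)
  44..66  seq  (22B, 2-aligned)
  66..74  ack  (8B, 2-aligned)
  74..78  payload_len  (4B, 2-aligned)
  sizeof = 78, alignof = 2
88 − 78 = 10

10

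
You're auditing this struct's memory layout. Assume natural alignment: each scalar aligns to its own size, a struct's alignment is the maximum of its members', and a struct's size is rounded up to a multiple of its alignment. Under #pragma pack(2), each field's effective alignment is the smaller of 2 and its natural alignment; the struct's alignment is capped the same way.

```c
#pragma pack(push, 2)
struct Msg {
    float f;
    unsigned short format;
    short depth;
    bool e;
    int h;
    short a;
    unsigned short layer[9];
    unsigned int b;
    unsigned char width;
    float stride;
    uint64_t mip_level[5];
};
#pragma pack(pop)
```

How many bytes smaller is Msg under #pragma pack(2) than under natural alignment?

4

natural layout:
  @0: f [4B, align 4] → 4
  @4: format [2B, align 2] → 6
  @6: depth [2B, align 2] → 8
  @8: e [1B, align 1] → 9
  +3 pad (align 4)
  @12: h [4B, align 4] → 16
  @16: a [2B, align 2] → 18
  @18: layer [18B, align 2] → 36
  @36: b [4B, align 4] → 40
  @40: width [1B, align 1] → 41
  +3 pad (align 4)
  @44: stride [4B, align 4] → 48
  @48: mip_level [40B, align 8] → 88
  size 88, align 8
packed(2) layout:
  @0: f [4B, align 2] → 4
  @4: format [2B, align 2] → 6
  @6: depth [2B, align 2] → 8
  @8: e [1B, align 1] → 9
  +1 pad (align 2)
  @10: h [4B, align 2] → 14
  @14: a [2B, align 2] → 16
  @16: layer [18B, align 2] → 34
  @34: b [4B, align 2] → 38
  @38: width [1B, align 1] → 39
  +1 pad (align 2)
  @40: stride [4B, align 2] → 44
  @44: mip_level [40B, align 2] → 84
  size 84, align 2
88 − 84 = 4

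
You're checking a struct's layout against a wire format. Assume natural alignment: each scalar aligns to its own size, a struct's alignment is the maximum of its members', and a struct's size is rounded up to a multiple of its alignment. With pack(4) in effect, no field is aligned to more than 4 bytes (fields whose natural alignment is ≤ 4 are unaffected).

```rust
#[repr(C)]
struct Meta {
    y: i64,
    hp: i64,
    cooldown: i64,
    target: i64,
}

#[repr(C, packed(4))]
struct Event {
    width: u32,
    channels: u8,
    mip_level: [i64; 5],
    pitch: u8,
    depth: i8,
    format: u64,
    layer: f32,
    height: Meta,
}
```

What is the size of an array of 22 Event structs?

Meta: @0: y [8B, align 8] → 8; @8: hp [8B, align 8] → 16; @16: cooldown [8B, align 8] → 24; @24: target [8B, align 8] → 32; size 32, align 8
@0: width [4B, align 4] → 4
@4: channels [1B, align 1] → 5
+3 pad (align 4)
@8: mip_level [40B, align 4] → 48
@48: pitch [1B, align 1] → 49
@49: depth [1B, align 1] → 50
+2 pad (align 4)
@52: format [8B, align 4] → 60
@60: layer [4B, align 4] → 64
@64: height [32B, align 4] → 96
size 96, align 4
array of 22: 22 × 96 = 2112

2112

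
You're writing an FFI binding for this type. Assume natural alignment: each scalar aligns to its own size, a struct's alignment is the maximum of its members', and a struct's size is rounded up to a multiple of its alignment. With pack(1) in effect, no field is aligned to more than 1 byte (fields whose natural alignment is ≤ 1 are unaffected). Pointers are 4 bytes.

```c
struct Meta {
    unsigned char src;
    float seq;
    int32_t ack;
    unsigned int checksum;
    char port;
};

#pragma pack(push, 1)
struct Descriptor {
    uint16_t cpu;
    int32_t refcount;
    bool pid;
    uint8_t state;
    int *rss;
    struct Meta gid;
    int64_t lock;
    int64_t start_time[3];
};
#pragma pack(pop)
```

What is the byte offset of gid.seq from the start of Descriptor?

Meta: src at 0 (size 1, align 1) → ends 1; pad 3 to align 4 for seq; seq at 4 (size 4, align 4) → ends 8; ack at 8 (size 4, align 4) → ends 12; checksum at 12 (size 4, align 4) → ends 16; port at 16 (size 1, align 1) → ends 17; tail pad 3 to reach multiple of 4; total 20 bytes, alignment 4
cpu at 0 (size 2, align 1) → ends 2
refcount at 2 (size 4, align 1) → ends 6
pid at 6 (size 1, align 1) → ends 7
state at 7 (size 1, align 1) → ends 8
rss at 8 (size 4, align 1) → ends 12
gid at 12 (size 20, align 1) → ends 32
within Meta: seq at 4
12 + 4 = 16

16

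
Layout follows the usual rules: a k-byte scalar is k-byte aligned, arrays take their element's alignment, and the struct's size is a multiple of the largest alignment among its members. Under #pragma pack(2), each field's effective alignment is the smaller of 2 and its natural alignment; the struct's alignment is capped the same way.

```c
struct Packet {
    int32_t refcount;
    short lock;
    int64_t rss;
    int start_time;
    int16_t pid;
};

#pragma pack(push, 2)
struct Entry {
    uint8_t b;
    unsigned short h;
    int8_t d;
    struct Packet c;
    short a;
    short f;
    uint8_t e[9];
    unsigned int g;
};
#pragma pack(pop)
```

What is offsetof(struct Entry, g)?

Packet: @0: refcount [4B, align 4] → 4; @4: lock [2B, align 2] → 6; +2 pad (align 8); @8: rss [8B, align 8] → 16; @16: start_time [4B, align 4] → 20; @20: pid [2B, align 2] → 22; +2 tail pad (align 8); size 24, align 8
@0: b [1B, align 1] → 1
+1 pad (align 2)
@2: h [2B, align 2] → 4
@4: d [1B, align 1] → 5
+1 pad (align 2)
@6: c [24B, align 2] → 30
@30: a [2B, align 2] → 32
@32: f [2B, align 2] → 34
@34: e [9B, align 1] → 43
+1 pad (align 2)
@44: g [4B, align 2] → 48

44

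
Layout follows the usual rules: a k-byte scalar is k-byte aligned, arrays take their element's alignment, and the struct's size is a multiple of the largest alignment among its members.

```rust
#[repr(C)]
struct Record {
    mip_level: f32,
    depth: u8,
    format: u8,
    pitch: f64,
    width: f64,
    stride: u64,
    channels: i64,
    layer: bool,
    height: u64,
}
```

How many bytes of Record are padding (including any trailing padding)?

@0: mip_level [4B, align 4] → 4
@4: depth [1B, align 1] → 5
@5: format [1B, align 1] → 6
+2 pad (align 8)
@8: pitch [8B, align 8] → 16
@16: width [8B, align 8] → 24
@24: stride [8B, align 8] → 32
@32: channels [8B, align 8] → 40
@40: layer [1B, align 1] → 41
+7 pad (align 8)
@48: height [8B, align 8] → 56
size 56, align 8
data bytes 47, size 56 → padding 9

9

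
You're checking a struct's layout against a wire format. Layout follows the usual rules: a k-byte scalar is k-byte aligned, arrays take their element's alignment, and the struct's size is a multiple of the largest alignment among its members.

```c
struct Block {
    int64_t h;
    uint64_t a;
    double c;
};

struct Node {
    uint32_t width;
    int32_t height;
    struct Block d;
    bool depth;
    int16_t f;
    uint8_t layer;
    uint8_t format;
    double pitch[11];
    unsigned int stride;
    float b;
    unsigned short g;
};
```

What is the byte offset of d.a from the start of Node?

16

Block: @0: h [8B, align 8] → 8; @8: a [8B, align 8] → 16; @16: c [8B, align 8] → 24; size 24, align 8
@0: width [4B, align 4] → 4
@4: height [4B, align 4] → 8
@8: d [24B, align 8] → 32
within Block: a at 8
8 + 8 = 16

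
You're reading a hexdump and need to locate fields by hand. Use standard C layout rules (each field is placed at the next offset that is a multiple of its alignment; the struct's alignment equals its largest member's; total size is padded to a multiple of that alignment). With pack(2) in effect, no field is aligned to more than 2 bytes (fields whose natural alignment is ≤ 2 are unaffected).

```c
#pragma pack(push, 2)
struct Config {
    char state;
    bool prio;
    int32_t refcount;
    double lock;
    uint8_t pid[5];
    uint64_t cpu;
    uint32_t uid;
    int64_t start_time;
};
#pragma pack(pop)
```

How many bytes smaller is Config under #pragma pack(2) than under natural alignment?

natural layout:
  0..1  state  (1B, 1-aligned)
  1..2  prio  (1B, 1-aligned)
  2..4  -- padding (2B)
  4..8  refcount  (4B, 4-aligned)
  8..16  lock  (8B, 8-aligned)
  16..21  pid  (5B, 1-aligned)
  21..24  -- padding (3B)
  24..32  cpu  (8B, 8-aligned)
  32..36  uid  (4B, 4-aligned)
  36..40  -- padding (4B)
  40..48  start_time  (8B, 8-aligned)
  sizeof = 48, alignof = 8
packed(2) layout:
  0..1  state  (1B, 1-aligned)
  1..2  prio  (1B, 1-aligned)
  2..6  refcount  (4B, 2-aligned)
  6..14  lock  (8B, 2-aligned)
  14..19  pid  (5B, 1-aligned)
  19..20  -- padding (1B)
  20..28  cpu  (8B, 2-aligned)
  28..32  uid  (4B, 2-aligned)
  32..40  start_time  (8B, 2-aligned)
  sizeof = 40, alignof = 2
48 − 40 = 8

8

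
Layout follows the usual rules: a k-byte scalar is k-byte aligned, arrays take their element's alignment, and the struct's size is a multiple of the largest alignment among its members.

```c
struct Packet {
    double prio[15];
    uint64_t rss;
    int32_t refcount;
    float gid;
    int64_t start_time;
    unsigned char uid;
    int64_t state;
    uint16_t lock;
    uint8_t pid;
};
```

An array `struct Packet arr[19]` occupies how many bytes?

3192

prio at 0 (size 120, align 8) → ends 120
rss at 120 (size 8, align 8) → ends 128
refcount at 128 (size 4, align 4) → ends 132
gid at 132 (size 4, align 4) → ends 136
start_time at 136 (size 8, align 8) → ends 144
uid at 144 (size 1, align 1) → ends 145
pad 7 to align 8 for state
state at 152 (size 8, align 8) → ends 160
lock at 160 (size 2, align 2) → ends 162
pid at 162 (size 1, align 1) → ends 163
tail pad 5 to reach multiple of 8
total 168 bytes, alignment 8
array of 19: 19 × 168 = 3192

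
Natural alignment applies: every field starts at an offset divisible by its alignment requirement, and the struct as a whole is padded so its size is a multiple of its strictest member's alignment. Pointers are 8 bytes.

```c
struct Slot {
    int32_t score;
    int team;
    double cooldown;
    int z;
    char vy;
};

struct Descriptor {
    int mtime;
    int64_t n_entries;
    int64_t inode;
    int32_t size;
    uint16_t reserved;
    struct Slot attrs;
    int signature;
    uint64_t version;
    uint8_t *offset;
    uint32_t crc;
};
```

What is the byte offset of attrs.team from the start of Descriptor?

Slot: 0..4  score  (4B, 4-aligned); 4..8  team  (4B, 4-aligned); 8..16  cooldown  (8B, 8-aligned); 16..20  z  (4B, 4-aligned); 20..21  vy  (1B, 1-aligned); 21..24  -- tail padding (3B); sizeof = 24, alignof = 8
0..4  mtime  (4B, 4-aligned)
4..8  -- padding (4B)
8..16  n_entries  (8B, 8-aligned)
16..24  inode  (8B, 8-aligned)
24..28  size  (4B, 4-aligned)
28..30  reserved  (2B, 2-aligned)
30..32  -- padding (2B)
32..56  attrs  (24B, 8-aligned)
within Slot: team at 4
32 + 4 = 36

36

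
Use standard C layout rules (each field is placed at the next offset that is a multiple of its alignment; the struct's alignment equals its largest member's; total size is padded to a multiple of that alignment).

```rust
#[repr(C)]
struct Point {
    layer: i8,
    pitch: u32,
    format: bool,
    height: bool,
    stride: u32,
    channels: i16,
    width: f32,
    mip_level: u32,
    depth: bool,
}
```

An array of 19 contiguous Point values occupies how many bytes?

0..1  layer  (1B, 1-aligned)
1..4  -- padding (3B)
4..8  pitch  (4B, 4-aligned)
8..9  format  (1B, 1-aligned)
9..10  height  (1B, 1-aligned)
10..12  -- padding (2B)
12..16  stride  (4B, 4-aligned)
16..18  channels  (2B, 2-aligned)
18..20  -- padding (2B)
20..24  width  (4B, 4-aligned)
24..28  mip_level  (4B, 4-aligned)
28..29  depth  (1B, 1-aligned)
29..32  -- tail padding (3B)
sizeof = 32, alignof = 4
array of 19: 19 × 32 = 608

608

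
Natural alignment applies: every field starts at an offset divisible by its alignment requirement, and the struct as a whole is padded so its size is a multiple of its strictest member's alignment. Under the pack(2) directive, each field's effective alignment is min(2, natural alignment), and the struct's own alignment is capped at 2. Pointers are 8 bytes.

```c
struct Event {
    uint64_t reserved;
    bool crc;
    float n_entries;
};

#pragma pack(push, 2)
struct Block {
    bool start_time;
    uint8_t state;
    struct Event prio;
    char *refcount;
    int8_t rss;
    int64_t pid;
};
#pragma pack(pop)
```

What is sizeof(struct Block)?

36

Event: reserved at 0 (size 8, align 8) → ends 8; crc at 8 (size 1, align 1) → ends 9; pad 3 to align 4 for n_entries; n_entries at 12 (size 4, align 4) → ends 16; total 16 bytes, alignment 8
start_time at 0 (size 1, align 1) → ends 1
state at 1 (size 1, align 1) → ends 2
prio at 2 (size 16, align 2) → ends 18
refcount at 18 (size 8, align 2) → ends 26
rss at 26 (size 1, align 1) → ends 27
pad 1 to align 2 for pid
pid at 28 (size 8, align 2) → ends 36
total 36 bytes, alignment 2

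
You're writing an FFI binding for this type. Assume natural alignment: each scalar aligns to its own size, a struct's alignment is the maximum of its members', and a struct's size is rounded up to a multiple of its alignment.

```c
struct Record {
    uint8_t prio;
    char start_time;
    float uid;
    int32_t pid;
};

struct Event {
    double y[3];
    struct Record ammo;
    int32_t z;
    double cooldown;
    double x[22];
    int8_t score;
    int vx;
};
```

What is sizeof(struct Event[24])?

Record: prio at 0 (size 1, align 1) → ends 1; start_time at 1 (size 1, align 1) → ends 2; pad 2 to align 4 for uid; uid at 4 (size 4, align 4) → ends 8; pid at 8 (size 4, align 4) → ends 12; total 12 bytes, alignment 4
y at 0 (size 24, align 8) → ends 24
ammo at 24 (size 12, align 4) → ends 36
z at 36 (size 4, align 4) → ends 40
cooldown at 40 (size 8, align 8) → ends 48
x at 48 (size 176, align 8) → ends 224
score at 224 (size 1, align 1) → ends 225
pad 3 to align 4 for vx
vx at 228 (size 4, align 4) → ends 232
total 232 bytes, alignment 8
array of 24: 24 × 232 = 5568

5568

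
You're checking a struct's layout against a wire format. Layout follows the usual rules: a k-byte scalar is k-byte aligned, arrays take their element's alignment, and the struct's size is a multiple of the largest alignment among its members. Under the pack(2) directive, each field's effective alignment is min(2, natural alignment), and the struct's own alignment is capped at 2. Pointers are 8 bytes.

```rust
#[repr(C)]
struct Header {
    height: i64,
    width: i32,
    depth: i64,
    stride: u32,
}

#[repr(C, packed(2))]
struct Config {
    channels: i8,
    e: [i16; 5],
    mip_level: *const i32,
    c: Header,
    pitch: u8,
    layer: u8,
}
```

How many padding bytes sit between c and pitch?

Header: 0..8  height  (8B, 8-aligned); 8..12  width  (4B, 4-aligned); 12..16  -- padding (4B); 16..24  depth  (8B, 8-aligned); 24..28  stride  (4B, 4-aligned); 28..32  -- tail padding (4B); sizeof = 32, alignof = 8
0..1  channels  (1B, 1-aligned)
1..2  -- padding (1B)
2..12  e  (10B, 2-aligned)
12..20  mip_level  (8B, 2-aligned)
20..52  c  (32B, 2-aligned)
52..53  pitch  (1B, 1-aligned)

0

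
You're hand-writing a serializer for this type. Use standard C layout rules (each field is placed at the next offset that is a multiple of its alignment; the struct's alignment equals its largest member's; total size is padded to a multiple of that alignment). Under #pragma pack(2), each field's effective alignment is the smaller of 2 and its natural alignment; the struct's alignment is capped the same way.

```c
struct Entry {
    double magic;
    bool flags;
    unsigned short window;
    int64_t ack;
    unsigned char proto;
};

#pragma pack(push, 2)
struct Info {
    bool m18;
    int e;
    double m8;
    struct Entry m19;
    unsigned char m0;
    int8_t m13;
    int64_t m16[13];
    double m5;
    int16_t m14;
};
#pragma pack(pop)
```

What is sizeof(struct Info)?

Entry: magic at 0 (size 8, align 8) → ends 8; flags at 8 (size 1, align 1) → ends 9; pad 1 to align 2 for window; window at 10 (size 2, align 2) → ends 12; pad 4 to align 8 for ack; ack at 16 (size 8, align 8) → ends 24; proto at 24 (size 1, align 1) → ends 25; tail pad 7 to reach multiple of 8; total 32 bytes, alignment 8
m18 at 0 (size 1, align 1) → ends 1
pad 1 to align 2 for e
e at 2 (size 4, align 2) → ends 6
m8 at 6 (size 8, align 2) → ends 14
m19 at 14 (size 32, align 2) → ends 46
m0 at 46 (size 1, align 1) → ends 47
m13 at 47 (size 1, align 1) → ends 48
m16 at 48 (size 104, align 2) → ends 152
m5 at 152 (size 8, align 2) → ends 160
m14 at 160 (size 2, align 2) → ends 162
total 162 bytes, alignment 2

162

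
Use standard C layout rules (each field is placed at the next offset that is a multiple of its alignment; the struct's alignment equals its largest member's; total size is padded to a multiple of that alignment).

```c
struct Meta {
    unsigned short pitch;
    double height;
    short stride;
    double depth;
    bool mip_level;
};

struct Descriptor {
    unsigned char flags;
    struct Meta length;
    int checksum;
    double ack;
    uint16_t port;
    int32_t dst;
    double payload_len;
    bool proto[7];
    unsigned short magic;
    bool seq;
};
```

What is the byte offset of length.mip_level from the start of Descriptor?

40

Meta: pitch at 0 (size 2, align 2) → ends 2; pad 6 to align 8 for height; height at 8 (size 8, align 8) → ends 16; stride at 16 (size 2, align 2) → ends 18; pad 6 to align 8 for depth; depth at 24 (size 8, align 8) → ends 32; mip_level at 32 (size 1, align 1) → ends 33; tail pad 7 to reach multiple of 8; total 40 bytes, alignment 8
flags at 0 (size 1, align 1) → ends 1
pad 7 to align 8 for length
length at 8 (size 40, align 8) → ends 48
within Meta: mip_level at 32
8 + 32 = 40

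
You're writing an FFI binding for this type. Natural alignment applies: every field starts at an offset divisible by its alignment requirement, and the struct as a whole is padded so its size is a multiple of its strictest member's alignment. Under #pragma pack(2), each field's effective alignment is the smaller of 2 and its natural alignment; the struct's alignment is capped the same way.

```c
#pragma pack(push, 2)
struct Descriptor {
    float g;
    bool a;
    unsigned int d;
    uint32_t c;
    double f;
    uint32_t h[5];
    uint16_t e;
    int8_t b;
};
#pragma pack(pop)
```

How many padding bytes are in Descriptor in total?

g at 0 (size 4, align 2) → ends 4
a at 4 (size 1, align 1) → ends 5
pad 1 to align 2 for d
d at 6 (size 4, align 2) → ends 10
c at 10 (size 4, align 2) → ends 14
f at 14 (size 8, align 2) → ends 22
h at 22 (size 20, align 2) → ends 42
e at 42 (size 2, align 2) → ends 44
b at 44 (size 1, align 1) → ends 45
tail pad 1 to reach multiple of 2
total 46 bytes, alignment 2
data bytes 44, size 46 → padding 2

2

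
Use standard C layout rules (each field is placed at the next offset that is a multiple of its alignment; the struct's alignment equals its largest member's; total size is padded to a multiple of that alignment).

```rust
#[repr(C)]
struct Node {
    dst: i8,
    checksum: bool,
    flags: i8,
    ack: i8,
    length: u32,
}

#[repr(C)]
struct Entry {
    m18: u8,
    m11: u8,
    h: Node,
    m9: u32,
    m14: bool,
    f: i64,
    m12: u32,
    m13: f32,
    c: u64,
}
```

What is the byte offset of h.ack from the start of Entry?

7

Node: 0..1  dst  (1B, 1-aligned); 1..2  checksum  (1B, 1-aligned); 2..3  flags  (1B, 1-aligned); 3..4  ack  (1B, 1-aligned); 4..8  length  (4B, 4-aligned); sizeof = 8, alignof = 4
0..1  m18  (1B, 1-aligned)
1..2  m11  (1B, 1-aligned)
2..4  -- padding (2B)
4..12  h  (8B, 4-aligned)
within Node: ack at 3
4 + 3 = 7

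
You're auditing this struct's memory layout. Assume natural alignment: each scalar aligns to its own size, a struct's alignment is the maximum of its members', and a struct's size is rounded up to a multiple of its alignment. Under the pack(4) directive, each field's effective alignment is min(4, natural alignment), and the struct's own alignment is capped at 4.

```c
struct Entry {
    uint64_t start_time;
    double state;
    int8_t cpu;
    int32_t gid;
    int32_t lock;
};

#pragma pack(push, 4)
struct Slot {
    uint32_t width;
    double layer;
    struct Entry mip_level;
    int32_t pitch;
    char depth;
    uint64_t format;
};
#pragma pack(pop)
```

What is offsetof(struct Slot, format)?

Entry: @0: start_time [8B, align 8] → 8; @8: state [8B, align 8] → 16; @16: cpu [1B, align 1] → 17; +3 pad (align 4); @20: gid [4B, align 4] → 24; @24: lock [4B, align 4] → 28; +4 tail pad (align 8); size 32, align 8
@0: width [4B, align 4] → 4
@4: layer [8B, align 4] → 12
@12: mip_level [32B, align 4] → 44
@44: pitch [4B, align 4] → 48
@48: depth [1B, align 1] → 49
+3 pad (align 4)
@52: format [8B, align 4] → 60

52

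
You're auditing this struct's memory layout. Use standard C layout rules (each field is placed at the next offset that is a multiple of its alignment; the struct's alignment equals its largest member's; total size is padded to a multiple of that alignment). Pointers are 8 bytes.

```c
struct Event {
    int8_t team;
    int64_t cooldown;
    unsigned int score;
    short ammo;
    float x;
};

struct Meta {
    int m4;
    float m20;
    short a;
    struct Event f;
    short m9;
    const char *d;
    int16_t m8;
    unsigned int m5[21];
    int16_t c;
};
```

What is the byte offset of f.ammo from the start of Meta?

36

Event: @0: team [1B, align 1] → 1; +7 pad (align 8); @8: cooldown [8B, align 8] → 16; @16: score [4B, align 4] → 20; @20: ammo [2B, align 2] → 22; +2 pad (align 4); @24: x [4B, align 4] → 28; +4 tail pad (align 8); size 32, align 8
@0: m4 [4B, align 4] → 4
@4: m20 [4B, align 4] → 8
@8: a [2B, align 2] → 10
+6 pad (align 8)
@16: f [32B, align 8] → 48
within Event: ammo at 20
16 + 20 = 36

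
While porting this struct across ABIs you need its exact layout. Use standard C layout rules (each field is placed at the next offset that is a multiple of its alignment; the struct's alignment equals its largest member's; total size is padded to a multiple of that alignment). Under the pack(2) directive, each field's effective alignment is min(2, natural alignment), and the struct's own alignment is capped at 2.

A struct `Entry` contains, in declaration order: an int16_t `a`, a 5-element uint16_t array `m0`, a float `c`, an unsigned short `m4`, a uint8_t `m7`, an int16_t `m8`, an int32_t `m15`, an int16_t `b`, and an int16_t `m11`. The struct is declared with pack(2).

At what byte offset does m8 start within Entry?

20

@0: a [2B, align 2] → 2
@2: m0 [10B, align 2] → 12
@12: c [4B, align 2] → 16
@16: m4 [2B, align 2] → 18
@18: m7 [1B, align 1] → 19
+1 pad (align 2)
@20: m8 [2B, align 2] → 22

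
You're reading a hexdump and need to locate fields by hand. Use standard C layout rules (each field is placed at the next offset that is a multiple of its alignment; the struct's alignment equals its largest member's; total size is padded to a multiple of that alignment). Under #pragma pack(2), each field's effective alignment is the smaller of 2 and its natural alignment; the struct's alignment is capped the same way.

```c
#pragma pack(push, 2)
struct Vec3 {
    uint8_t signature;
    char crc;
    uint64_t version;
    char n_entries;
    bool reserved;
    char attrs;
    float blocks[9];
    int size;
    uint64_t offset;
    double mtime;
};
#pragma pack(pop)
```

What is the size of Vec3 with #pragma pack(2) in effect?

70

@0: signature [1B, align 1] → 1
@1: crc [1B, align 1] → 2
@2: version [8B, align 2] → 10
@10: n_entries [1B, align 1] → 11
@11: reserved [1B, align 1] → 12
@12: attrs [1B, align 1] → 13
+1 pad (align 2)
@14: blocks [36B, align 2] → 50
@50: size [4B, align 2] → 54
@54: offset [8B, align 2] → 62
@62: mtime [8B, align 2] → 70
size 70, align 2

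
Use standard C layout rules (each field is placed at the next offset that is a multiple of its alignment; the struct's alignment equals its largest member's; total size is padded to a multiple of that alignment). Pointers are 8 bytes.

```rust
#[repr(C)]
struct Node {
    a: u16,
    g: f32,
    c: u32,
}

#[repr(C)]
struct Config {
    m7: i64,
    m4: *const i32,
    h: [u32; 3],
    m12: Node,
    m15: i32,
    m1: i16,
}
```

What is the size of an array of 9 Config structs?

432

Node: 0..2  a  (2B, 2-aligned); 2..4  -- padding (2B); 4..8  g  (4B, 4-aligned); 8..12  c  (4B, 4-aligned); sizeof = 12, alignof = 4
0..8  m7  (8B, 8-aligned)
8..16  m4  (8B, 8-aligned)
16..28  h  (12B, 4-aligned)
28..40  m12  (12B, 4-aligned)
40..44  m15  (4B, 4-aligned)
44..46  m1  (2B, 2-aligned)
46..48  -- tail padding (2B)
sizeof = 48, alignof = 8
array of 9: 9 × 48 = 432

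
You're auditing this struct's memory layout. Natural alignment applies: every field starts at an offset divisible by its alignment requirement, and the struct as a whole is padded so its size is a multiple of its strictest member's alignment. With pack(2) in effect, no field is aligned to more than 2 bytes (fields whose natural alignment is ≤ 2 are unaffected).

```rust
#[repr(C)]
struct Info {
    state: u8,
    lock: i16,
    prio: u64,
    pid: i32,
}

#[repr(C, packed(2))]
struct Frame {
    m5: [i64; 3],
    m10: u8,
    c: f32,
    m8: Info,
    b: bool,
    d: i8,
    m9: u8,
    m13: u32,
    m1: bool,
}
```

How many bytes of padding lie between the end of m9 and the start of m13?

Info: 0..1  state  (1B, 1-aligned); 1..2  -- padding (1B); 2..4  lock  (2B, 2-aligned); 4..8  -- padding (4B); 8..16  prio  (8B, 8-aligned); 16..20  pid  (4B, 4-aligned); 20..24  -- tail padding (4B); sizeof = 24, alignof = 8
0..24  m5  (24B, 2-aligned)
24..25  m10  (1B, 1-aligned)
25..26  -- padding (1B)
26..30  c  (4B, 2-aligned)
30..54  m8  (24B, 2-aligned)
54..55  b  (1B, 1-aligned)
55..56  d  (1B, 1-aligned)
56..57  m9  (1B, 1-aligned)
57..58  -- padding (1B)
58..62  m13  (4B, 2-aligned)

1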